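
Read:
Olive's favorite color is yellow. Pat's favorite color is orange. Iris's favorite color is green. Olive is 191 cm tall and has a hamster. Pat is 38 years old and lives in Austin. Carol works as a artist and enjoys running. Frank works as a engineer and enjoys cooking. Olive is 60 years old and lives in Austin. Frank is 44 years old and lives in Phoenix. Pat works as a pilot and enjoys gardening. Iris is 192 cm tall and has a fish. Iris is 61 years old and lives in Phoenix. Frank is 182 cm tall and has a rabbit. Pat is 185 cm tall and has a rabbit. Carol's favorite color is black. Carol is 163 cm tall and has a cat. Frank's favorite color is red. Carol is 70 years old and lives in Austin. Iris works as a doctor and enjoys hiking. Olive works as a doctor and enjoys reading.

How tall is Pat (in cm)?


Pat is 185 cm tall

185


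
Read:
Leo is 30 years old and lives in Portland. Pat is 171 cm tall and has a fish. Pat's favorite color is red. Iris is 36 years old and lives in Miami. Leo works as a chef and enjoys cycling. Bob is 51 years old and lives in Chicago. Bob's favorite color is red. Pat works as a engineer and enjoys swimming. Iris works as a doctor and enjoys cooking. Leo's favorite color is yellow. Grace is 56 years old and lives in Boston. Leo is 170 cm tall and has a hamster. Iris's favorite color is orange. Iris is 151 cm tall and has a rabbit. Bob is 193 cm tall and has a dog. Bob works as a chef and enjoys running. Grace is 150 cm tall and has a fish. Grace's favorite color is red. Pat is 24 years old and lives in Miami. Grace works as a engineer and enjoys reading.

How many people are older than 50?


Filter: 2

2


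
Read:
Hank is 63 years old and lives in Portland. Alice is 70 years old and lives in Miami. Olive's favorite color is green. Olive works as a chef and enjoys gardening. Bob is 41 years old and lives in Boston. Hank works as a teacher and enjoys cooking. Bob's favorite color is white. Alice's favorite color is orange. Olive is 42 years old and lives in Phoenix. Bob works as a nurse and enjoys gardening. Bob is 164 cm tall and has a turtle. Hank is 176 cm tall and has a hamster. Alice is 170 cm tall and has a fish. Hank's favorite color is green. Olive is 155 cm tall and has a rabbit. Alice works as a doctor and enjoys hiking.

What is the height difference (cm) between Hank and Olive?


|176 - 155| = 21

21


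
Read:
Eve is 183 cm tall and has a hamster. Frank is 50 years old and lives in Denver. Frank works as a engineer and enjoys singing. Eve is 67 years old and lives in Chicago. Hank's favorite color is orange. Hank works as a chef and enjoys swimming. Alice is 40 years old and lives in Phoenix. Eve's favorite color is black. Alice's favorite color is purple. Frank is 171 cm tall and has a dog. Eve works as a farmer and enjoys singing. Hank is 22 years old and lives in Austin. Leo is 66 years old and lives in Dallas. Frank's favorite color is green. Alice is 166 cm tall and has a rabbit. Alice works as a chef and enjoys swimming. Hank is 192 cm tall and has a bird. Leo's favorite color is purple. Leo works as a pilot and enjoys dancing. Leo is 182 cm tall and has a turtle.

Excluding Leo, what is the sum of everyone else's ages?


Sum (excluding Leo): 179

179


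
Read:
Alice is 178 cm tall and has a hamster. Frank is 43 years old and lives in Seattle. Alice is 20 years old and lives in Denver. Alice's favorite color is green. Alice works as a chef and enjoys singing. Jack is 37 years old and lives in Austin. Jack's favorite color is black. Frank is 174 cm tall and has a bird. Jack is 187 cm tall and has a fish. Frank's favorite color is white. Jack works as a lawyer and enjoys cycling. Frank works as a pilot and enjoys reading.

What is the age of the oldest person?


Oldest: Frank at 43

43


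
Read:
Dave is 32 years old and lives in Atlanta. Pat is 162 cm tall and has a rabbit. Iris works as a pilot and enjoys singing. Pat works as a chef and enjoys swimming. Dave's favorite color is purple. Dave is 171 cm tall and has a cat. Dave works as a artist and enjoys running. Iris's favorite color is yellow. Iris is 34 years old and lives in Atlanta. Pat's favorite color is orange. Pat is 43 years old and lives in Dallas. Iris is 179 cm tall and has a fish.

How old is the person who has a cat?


Person with cat is Dave, age 32

32


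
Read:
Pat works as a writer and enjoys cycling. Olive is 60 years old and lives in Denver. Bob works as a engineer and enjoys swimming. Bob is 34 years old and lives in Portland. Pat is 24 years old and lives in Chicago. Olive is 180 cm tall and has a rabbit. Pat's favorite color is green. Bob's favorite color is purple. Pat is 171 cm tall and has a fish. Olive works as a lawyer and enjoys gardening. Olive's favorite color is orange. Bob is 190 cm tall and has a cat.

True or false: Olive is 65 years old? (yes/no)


Olive is actually 60. no

no


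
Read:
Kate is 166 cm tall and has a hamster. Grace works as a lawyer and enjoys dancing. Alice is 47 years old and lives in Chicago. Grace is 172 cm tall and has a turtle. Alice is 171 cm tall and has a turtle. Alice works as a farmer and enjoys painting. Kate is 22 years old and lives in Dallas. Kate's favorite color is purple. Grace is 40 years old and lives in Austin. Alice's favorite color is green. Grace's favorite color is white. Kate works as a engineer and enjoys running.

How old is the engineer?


The engineer is Kate, age 22

22


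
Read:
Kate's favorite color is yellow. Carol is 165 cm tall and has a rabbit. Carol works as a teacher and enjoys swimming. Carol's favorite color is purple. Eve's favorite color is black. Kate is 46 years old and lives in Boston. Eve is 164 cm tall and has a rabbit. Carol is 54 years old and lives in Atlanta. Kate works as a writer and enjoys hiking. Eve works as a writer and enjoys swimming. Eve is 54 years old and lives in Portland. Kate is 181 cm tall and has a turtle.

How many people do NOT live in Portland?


Not in Portland: 2

2


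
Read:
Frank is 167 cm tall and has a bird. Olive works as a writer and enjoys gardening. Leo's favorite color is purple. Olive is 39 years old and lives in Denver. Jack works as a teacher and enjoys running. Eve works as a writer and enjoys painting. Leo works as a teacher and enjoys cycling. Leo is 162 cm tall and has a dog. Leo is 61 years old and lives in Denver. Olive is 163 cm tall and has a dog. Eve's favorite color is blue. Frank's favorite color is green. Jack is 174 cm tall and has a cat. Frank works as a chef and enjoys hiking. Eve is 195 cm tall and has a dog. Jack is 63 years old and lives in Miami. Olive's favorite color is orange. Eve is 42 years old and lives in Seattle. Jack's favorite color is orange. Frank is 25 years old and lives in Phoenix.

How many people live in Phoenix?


Count in Phoenix: 1

1


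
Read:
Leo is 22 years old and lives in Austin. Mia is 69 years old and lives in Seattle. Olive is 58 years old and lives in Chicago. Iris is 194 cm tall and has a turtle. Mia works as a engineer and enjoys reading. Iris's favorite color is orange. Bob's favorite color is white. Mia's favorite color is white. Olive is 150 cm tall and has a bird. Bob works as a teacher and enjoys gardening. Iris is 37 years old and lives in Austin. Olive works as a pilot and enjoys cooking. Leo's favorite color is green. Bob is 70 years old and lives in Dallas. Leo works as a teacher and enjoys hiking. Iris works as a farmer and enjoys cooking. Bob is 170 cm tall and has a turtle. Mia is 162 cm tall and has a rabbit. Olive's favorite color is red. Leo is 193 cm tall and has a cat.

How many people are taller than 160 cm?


Taller than 160: 4

4


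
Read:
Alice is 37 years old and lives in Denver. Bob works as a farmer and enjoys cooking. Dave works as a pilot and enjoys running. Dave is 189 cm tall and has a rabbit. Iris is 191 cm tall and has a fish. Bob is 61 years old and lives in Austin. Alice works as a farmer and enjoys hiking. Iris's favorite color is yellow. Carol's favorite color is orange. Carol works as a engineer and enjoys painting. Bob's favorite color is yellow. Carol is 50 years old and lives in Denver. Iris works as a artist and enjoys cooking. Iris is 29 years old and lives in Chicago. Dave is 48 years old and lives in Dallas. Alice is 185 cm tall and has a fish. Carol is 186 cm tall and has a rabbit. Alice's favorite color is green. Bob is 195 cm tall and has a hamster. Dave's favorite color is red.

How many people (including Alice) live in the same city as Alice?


Alice lives in Denver. Count = 2

2


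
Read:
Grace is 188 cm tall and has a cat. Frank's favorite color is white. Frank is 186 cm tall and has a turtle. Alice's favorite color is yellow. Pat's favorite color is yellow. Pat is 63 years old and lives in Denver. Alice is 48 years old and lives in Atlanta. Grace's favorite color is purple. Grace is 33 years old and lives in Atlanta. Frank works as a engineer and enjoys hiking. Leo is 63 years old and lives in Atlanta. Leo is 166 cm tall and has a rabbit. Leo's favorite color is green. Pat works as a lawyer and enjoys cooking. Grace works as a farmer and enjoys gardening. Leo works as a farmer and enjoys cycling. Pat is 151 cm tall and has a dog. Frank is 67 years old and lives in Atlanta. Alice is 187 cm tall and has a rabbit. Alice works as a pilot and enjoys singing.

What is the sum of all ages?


67+33+63+63+48 = 274

274


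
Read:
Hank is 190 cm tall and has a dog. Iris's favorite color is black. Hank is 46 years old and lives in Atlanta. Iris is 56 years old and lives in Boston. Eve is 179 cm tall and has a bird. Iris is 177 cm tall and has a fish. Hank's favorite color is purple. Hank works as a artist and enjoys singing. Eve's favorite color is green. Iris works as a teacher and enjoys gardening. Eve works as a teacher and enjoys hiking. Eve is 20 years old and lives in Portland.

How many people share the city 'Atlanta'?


Count: 1

1


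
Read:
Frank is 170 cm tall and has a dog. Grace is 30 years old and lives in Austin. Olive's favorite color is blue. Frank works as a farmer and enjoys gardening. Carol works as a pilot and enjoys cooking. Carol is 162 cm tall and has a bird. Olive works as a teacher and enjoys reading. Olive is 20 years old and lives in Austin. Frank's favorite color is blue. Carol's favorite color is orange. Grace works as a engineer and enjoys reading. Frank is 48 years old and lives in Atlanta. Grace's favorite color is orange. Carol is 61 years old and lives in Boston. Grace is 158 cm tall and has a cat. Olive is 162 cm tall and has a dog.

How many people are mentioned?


People: Olive, Grace, Carol, Frank. Count = 4

4


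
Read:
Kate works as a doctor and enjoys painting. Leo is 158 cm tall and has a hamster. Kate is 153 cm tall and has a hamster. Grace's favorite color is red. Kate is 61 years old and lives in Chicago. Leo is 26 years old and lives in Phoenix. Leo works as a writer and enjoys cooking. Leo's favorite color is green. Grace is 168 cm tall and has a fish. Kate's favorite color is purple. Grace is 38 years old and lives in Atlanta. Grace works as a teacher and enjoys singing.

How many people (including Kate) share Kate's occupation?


Kate is a doctor. Count = 1

1


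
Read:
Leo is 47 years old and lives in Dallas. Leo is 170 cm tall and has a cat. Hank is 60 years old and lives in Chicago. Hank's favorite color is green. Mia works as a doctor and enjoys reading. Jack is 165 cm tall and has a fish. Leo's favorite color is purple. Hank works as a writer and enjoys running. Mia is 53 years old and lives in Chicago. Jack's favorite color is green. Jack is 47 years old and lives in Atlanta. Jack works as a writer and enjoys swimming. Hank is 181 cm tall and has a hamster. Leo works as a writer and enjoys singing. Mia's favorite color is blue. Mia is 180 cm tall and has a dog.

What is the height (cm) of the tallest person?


Tallest: Hank at 181 cm

181


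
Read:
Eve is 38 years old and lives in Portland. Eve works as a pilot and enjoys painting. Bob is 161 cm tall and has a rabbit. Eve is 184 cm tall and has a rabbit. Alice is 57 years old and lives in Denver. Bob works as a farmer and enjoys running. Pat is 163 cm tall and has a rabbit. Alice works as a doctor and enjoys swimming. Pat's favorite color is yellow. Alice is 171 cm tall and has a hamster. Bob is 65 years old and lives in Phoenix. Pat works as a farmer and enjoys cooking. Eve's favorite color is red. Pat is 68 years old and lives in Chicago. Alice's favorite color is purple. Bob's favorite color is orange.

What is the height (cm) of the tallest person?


Tallest: Eve at 184 cm

184


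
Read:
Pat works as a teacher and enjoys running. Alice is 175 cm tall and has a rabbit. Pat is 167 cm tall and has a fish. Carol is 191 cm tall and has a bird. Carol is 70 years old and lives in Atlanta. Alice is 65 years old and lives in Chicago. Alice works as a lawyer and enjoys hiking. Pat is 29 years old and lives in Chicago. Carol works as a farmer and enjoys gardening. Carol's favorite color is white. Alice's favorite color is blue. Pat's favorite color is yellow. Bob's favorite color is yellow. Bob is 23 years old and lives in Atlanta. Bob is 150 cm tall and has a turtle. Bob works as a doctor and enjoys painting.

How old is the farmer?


The farmer is Carol, age 70

70


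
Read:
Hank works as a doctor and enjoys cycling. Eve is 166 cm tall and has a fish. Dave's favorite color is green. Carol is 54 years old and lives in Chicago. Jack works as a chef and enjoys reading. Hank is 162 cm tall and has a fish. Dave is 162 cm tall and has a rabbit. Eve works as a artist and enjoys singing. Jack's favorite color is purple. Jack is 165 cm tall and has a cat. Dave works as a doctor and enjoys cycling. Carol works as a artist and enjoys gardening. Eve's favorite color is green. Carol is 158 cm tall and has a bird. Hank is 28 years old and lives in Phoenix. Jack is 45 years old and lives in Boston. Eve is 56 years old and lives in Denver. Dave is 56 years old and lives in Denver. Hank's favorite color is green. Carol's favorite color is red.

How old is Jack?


Jack is 45 years old

45


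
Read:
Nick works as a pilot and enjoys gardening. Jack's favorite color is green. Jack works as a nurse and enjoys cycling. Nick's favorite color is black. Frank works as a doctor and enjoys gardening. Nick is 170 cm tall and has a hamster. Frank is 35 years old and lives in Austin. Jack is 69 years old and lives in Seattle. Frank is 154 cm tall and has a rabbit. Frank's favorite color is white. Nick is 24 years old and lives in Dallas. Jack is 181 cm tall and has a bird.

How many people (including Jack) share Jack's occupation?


Jack is a nurse. Count = 1

1


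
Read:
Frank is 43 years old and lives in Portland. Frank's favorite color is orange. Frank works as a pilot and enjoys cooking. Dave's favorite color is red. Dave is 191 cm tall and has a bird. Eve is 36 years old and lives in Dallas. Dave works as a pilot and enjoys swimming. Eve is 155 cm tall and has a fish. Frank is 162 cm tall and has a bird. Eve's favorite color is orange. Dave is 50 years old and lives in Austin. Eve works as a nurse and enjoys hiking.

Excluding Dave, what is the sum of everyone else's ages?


Sum (excluding Dave): 79

79


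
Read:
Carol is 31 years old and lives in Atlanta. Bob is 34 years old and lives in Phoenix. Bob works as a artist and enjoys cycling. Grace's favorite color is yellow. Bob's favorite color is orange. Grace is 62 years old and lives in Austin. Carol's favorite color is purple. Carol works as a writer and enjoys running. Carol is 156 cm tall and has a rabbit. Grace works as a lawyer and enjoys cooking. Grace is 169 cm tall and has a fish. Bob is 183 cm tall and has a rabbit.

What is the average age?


Sum=127, n=3, avg=42.33

42.33


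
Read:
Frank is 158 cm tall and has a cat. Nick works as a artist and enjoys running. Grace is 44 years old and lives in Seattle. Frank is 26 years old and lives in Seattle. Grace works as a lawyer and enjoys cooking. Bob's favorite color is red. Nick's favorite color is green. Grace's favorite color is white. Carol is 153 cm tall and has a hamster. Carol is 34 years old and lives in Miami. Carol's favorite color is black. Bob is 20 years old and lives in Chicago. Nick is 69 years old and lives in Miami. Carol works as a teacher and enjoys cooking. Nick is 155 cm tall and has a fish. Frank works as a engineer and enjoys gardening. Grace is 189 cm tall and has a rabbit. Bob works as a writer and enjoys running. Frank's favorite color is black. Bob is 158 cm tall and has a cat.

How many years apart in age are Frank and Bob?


26 vs 20, diff = 6

6


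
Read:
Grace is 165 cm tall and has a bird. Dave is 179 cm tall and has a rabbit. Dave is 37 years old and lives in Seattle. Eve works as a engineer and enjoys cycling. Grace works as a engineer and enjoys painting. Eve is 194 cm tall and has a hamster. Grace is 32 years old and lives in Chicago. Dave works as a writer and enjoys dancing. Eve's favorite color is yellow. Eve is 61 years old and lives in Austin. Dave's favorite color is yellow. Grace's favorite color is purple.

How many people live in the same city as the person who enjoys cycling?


Person with hobby cycling is Eve, city Austin. Count = 1

1


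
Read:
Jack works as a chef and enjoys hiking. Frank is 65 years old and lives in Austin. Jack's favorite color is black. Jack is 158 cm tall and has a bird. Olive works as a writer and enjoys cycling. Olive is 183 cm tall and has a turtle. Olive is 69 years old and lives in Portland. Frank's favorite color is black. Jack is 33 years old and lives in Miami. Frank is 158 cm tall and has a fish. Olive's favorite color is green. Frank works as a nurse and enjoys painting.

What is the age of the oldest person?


Oldest: Olive at 69

69


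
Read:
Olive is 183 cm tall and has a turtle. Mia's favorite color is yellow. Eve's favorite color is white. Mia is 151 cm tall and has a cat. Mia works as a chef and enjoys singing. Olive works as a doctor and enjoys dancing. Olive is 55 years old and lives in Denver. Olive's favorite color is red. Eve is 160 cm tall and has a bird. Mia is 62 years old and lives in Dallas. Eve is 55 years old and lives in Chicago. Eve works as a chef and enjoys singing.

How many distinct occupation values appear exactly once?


Unique occupation values: 1

1


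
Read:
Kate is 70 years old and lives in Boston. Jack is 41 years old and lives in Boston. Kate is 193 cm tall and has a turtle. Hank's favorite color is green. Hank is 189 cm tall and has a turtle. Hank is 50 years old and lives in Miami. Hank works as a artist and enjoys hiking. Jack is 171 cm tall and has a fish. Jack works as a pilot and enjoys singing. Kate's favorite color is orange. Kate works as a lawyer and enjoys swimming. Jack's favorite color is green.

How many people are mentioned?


People: Hank, Jack, Kate. Count = 3

3


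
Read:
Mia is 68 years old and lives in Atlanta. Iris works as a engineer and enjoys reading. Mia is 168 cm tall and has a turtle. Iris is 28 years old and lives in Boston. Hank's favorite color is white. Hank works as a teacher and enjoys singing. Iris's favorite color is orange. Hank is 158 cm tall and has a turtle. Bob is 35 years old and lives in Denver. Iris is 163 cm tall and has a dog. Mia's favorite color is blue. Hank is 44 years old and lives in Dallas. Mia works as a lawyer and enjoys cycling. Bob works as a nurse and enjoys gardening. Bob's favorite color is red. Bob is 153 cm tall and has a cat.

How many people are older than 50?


Filter: 1

1


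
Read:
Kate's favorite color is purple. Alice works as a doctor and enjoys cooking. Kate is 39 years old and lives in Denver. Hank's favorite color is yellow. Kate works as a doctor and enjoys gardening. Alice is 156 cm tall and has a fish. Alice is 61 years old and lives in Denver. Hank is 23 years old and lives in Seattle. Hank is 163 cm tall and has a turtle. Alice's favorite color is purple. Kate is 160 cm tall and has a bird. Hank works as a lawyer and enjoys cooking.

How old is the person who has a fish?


Person with fish is Alice, age 61

61


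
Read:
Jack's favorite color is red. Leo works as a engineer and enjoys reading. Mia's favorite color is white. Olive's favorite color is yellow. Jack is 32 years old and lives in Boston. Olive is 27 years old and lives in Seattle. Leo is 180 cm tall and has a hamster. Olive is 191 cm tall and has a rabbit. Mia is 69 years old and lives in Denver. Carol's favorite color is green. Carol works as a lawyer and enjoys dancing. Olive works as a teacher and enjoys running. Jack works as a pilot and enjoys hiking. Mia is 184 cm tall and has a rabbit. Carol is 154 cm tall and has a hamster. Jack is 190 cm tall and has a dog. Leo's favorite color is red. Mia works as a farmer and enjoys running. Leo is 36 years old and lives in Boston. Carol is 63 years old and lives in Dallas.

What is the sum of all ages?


32+27+69+36+63 = 227

227


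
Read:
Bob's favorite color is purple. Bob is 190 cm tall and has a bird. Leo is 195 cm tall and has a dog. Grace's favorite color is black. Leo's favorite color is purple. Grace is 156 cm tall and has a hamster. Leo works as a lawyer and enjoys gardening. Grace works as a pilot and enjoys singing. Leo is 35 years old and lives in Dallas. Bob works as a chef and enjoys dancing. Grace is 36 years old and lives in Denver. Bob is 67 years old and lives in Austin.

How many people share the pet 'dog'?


Count: 1

1


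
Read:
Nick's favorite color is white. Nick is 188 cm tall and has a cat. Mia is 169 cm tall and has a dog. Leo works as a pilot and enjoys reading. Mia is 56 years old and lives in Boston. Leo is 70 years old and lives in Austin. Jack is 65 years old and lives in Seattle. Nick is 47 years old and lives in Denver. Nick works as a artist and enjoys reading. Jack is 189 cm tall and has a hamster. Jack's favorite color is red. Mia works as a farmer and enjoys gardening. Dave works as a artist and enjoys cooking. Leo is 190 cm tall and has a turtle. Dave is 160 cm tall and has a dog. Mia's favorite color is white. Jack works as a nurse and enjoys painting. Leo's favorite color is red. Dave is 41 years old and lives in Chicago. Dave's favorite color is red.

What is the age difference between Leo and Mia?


|70 - 56| = 14

14


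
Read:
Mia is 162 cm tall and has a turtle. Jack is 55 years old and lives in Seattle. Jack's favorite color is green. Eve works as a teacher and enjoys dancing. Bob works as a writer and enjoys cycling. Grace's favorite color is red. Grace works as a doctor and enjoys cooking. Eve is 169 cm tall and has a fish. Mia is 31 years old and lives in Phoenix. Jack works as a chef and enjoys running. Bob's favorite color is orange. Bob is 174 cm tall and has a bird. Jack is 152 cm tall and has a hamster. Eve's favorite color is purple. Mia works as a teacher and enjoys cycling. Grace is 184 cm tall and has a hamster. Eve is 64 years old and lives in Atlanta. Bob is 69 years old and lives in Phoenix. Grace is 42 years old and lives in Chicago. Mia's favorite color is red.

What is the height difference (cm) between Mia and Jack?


|162 - 152| = 10

10


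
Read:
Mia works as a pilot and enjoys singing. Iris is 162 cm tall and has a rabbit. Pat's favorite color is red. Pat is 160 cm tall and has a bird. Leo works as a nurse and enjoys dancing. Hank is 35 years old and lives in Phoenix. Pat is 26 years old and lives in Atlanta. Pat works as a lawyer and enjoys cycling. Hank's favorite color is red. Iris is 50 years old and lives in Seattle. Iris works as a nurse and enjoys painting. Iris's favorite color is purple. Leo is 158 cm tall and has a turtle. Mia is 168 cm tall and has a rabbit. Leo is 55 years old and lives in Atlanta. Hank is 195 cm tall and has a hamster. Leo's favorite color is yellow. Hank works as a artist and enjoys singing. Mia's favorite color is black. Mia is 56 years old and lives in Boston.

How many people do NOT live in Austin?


Not in Austin: 5

5


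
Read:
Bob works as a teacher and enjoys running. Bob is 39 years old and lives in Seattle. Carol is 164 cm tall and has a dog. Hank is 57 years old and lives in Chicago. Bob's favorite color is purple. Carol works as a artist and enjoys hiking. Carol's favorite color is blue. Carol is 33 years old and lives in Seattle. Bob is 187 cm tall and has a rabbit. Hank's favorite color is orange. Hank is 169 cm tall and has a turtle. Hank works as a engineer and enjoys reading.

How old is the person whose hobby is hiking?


Person with hobby=hiking is Carol, age 33

33


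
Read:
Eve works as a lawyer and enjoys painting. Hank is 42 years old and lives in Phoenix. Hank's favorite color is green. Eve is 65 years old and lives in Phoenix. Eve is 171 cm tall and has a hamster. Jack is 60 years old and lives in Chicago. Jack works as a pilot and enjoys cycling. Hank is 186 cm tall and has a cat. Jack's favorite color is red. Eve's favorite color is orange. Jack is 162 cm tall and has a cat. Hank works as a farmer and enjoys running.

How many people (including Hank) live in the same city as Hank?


Hank lives in Phoenix. Count = 2

2


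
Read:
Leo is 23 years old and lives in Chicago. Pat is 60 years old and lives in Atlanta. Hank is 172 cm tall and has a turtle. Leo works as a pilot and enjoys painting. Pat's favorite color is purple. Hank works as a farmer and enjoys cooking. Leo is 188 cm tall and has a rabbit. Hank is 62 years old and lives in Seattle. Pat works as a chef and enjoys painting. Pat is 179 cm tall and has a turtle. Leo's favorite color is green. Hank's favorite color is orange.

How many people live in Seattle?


Count in Seattle: 1

1


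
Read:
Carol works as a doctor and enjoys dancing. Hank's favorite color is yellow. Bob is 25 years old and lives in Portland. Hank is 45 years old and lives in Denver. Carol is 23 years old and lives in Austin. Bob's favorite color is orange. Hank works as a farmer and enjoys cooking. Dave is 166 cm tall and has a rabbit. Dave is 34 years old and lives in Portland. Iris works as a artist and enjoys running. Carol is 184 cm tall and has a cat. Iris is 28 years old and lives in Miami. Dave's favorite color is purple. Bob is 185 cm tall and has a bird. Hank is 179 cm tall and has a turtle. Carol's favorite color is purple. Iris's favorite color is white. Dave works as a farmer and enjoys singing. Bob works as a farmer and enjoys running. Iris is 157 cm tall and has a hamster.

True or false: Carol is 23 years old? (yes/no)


Carol is actually 23. yes

yes


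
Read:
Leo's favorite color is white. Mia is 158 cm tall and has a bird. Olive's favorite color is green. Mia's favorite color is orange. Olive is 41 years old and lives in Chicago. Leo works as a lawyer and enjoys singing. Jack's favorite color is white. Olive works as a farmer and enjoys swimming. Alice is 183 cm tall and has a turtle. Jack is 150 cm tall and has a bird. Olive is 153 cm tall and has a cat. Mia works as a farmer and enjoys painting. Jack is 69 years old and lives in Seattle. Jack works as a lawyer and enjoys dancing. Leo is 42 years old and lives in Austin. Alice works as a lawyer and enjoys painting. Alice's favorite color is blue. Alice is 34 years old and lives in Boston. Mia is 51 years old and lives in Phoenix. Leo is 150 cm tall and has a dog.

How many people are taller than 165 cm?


Taller than 165: 1

1


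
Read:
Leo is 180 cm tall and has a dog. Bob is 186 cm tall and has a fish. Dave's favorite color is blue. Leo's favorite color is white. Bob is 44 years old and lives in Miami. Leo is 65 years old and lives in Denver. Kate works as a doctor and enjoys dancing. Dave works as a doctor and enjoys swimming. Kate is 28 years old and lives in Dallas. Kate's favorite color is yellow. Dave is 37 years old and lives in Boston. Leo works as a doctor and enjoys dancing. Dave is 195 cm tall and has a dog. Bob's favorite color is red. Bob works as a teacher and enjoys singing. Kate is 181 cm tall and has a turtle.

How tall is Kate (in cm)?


Kate is 181 cm tall

181


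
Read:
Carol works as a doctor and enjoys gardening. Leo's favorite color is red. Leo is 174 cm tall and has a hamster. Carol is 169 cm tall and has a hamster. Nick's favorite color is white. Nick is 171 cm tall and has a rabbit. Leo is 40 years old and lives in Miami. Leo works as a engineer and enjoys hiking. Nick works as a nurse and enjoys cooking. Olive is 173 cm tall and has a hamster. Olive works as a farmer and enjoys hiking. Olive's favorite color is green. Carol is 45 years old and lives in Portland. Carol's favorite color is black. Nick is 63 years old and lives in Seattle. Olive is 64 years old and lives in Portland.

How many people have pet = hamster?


Count: 3

3


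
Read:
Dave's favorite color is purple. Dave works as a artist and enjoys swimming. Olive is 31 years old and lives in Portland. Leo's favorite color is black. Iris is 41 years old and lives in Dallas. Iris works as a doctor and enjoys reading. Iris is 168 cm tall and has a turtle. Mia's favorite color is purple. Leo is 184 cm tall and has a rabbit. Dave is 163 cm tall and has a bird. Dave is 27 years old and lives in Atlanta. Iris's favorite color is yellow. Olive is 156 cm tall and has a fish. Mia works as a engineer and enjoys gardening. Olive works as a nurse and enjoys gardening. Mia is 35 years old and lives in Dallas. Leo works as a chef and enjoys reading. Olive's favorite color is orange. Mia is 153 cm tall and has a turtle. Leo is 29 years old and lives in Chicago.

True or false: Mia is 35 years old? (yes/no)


Mia is actually 35. yes

yes


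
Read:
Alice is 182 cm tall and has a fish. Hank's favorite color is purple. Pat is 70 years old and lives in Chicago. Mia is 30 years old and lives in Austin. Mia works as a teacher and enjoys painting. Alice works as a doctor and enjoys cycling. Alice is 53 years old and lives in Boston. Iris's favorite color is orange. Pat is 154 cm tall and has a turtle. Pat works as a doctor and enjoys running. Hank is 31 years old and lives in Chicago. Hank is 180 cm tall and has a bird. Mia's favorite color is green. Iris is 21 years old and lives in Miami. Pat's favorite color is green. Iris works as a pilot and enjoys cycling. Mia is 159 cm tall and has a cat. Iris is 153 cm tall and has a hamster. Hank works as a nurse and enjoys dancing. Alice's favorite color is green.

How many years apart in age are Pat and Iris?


70 vs 21, diff = 49

49


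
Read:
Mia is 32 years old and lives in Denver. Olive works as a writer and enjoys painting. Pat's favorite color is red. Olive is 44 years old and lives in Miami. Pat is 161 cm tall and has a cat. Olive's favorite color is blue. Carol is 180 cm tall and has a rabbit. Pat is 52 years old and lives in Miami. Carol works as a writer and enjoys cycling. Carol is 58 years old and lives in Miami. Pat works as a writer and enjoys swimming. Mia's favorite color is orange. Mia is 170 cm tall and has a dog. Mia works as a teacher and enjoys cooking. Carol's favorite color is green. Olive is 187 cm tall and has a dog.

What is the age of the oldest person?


Oldest: Carol at 58

58


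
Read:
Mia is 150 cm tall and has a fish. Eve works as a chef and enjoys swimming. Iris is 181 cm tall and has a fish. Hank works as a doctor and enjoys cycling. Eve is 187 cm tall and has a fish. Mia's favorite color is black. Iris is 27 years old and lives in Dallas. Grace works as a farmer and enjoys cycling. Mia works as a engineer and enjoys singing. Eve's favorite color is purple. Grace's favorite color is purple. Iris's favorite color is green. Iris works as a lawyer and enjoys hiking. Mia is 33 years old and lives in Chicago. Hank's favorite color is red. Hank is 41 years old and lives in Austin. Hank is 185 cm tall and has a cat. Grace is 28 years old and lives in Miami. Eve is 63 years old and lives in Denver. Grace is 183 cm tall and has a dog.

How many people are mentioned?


People: Eve, Iris, Mia, Hank, Grace. Count = 5

5


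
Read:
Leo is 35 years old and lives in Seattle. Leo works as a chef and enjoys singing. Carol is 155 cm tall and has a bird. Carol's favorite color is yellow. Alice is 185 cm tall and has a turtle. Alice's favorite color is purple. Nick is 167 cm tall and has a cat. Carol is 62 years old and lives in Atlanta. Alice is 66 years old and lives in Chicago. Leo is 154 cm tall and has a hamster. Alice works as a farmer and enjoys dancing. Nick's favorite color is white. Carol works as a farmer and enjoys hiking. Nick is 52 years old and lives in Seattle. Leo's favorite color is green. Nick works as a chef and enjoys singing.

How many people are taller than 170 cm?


Taller than 170: 1

1


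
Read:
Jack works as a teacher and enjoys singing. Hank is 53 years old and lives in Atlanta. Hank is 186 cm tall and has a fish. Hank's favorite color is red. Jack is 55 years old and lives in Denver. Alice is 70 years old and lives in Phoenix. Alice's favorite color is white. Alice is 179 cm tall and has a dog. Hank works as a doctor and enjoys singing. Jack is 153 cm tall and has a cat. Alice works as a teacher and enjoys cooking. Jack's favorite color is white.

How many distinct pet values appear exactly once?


Unique pet values: 3

3


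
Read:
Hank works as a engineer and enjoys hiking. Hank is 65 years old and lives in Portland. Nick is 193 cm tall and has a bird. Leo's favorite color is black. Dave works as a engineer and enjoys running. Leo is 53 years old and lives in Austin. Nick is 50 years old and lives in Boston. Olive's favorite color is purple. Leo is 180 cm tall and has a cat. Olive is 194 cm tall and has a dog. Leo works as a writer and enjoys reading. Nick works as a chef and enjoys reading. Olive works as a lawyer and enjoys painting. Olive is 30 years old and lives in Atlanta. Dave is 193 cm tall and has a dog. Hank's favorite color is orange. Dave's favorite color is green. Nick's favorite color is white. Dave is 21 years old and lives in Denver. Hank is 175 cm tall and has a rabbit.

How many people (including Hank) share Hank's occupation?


Hank is a engineer. Count = 2

2


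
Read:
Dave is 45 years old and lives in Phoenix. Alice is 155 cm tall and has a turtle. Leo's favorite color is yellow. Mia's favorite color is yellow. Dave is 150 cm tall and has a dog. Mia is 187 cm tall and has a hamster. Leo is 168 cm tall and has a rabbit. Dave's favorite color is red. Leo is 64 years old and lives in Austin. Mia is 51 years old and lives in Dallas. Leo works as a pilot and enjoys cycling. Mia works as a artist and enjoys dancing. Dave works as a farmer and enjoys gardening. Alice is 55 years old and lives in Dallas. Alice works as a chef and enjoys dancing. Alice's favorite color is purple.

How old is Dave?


Dave is 45 years old

45


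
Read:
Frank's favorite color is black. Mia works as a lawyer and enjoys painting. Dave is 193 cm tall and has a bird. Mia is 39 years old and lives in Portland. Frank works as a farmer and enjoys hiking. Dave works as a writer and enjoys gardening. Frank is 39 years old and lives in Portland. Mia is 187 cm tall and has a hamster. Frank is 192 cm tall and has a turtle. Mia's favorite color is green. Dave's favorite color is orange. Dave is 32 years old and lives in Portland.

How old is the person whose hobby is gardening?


Person with hobby=gardening is Dave, age 32

32


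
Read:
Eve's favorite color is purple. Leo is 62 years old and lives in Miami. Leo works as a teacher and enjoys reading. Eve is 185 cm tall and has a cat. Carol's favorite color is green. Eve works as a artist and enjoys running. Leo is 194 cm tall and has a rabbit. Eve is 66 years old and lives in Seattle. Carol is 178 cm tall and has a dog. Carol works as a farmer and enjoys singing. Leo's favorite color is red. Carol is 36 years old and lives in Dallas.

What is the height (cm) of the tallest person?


Tallest: Leo at 194 cm

194


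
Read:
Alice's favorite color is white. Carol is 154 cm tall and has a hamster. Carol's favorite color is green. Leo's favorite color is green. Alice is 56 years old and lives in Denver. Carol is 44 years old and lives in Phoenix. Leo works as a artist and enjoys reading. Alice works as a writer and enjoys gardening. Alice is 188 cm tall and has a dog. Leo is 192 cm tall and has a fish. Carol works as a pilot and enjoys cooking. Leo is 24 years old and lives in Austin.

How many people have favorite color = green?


Count: 2

2


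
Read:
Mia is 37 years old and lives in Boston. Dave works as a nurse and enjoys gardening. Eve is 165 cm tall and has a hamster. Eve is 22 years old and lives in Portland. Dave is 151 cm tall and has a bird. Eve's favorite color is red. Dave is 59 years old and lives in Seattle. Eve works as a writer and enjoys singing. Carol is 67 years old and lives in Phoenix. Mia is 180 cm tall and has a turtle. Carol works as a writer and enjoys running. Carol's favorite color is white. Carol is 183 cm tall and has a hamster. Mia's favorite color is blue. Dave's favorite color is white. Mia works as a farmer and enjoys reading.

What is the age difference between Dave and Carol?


|59 - 67| = 8

8


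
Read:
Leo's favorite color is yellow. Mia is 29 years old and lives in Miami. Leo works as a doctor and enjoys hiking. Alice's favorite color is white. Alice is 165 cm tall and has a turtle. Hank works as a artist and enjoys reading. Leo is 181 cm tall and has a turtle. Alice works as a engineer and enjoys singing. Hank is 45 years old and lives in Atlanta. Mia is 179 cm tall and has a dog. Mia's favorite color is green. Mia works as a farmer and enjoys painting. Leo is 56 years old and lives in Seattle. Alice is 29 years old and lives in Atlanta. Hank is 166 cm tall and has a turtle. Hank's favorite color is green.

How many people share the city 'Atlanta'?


Count: 2

2


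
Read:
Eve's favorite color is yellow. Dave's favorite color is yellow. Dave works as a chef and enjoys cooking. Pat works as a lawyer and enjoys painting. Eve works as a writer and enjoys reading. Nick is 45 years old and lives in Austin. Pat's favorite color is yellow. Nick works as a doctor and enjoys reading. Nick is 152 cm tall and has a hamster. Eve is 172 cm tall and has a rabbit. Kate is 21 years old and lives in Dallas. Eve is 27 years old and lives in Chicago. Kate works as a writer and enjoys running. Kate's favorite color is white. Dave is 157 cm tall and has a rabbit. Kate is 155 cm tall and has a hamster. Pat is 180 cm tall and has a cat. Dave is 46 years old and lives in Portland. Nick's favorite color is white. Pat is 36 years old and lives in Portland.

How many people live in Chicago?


Count in Chicago: 1

1


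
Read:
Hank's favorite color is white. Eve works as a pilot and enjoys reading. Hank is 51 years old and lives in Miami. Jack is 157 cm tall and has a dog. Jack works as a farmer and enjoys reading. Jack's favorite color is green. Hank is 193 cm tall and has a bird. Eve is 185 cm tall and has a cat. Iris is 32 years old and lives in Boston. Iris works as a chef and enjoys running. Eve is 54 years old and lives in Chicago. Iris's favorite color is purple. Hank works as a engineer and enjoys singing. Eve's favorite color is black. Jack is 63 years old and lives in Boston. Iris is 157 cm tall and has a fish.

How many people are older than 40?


Filter: 3

3


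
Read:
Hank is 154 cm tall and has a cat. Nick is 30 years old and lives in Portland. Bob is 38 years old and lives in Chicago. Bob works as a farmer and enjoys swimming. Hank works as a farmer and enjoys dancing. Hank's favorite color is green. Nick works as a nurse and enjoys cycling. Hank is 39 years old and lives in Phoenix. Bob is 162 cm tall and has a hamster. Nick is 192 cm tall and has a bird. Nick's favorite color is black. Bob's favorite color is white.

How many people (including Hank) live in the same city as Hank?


Hank lives in Phoenix. Count = 1

1


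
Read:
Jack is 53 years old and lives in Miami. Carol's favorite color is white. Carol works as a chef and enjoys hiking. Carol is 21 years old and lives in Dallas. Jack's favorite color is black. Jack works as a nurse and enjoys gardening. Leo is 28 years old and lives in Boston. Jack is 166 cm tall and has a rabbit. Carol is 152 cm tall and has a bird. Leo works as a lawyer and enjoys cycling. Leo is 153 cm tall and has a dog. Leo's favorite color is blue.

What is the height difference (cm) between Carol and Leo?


|152 - 153| = 1

1
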